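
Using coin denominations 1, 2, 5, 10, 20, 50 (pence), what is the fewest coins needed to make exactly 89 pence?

6

89 − 1×50→39 − 1×20→19 − 1×10→9 − 1×5→4 − 2×2→0
Total coins = 1 + 1 + 1 + 1 + 2 = 6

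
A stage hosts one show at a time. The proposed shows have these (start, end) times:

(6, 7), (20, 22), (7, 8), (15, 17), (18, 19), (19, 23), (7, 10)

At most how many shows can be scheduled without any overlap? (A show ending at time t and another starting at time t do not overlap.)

Greedy by earliest finish: after sorting by end time, pick each interval compatible with the last pick.
Sorted by end: (6,7)  (7,8)  (7,10)  (15,17)  (18,19)  (20,22)  (19,23)
take (6,7); take (7,8); take (15,17); take (18,19); take (20,22); skip (19,23).
Selected 5 shows.

5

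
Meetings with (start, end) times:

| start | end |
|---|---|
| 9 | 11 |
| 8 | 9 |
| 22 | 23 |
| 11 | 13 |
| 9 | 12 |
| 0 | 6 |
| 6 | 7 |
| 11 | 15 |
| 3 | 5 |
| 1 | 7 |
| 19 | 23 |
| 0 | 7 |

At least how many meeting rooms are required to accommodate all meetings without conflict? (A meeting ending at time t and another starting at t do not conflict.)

starts: [0, 0, 1, 3, 6, 8, 9, 9, 11, 11, 19, 22]
ends:   [5, 6, 7, 7, 7, 9, 11, 12, 13, 15, 23, 23]
s0→1 s0→2 s1→3 s3→4  — peak 4.

4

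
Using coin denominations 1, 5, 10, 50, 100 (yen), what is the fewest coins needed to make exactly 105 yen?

2

105 − 1×100→5 − 1×5→0
Total coins = 1 + 1 = 2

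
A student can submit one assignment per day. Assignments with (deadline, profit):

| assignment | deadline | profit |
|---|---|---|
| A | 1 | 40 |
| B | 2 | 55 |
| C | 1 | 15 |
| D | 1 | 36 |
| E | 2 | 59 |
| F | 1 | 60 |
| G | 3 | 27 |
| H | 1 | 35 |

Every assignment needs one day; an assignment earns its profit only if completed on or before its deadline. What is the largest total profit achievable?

146

Take jobs in profit order; each goes to the latest open slot no later than its deadline.
Profit order: F=60 E=59 B=55 A=40 D=36 H=35 G=27 C=15
Assign: F→slot 1, E→slot 2, B skipped, A skipped, D skipped, H skipped, G→slot 3, C skipped.
Slots: [1:F] [2:E] [3:G]
Profit = 60 + 59 + 27 = 146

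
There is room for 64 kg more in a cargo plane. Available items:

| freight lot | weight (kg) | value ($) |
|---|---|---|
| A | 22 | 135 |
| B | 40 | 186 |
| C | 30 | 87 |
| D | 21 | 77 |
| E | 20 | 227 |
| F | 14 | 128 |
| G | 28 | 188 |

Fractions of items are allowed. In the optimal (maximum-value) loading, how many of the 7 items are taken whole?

3

Order: E (227/20=11.35) > F (128/14=9.14) > G (188/28=6.71) > A (135/22=6.14) > B (186/40=4.65) > D (77/21=3.67) > C (87/30=2.90)
Fill: take E (20 @ 227) → take F (14 @ 128) → take G (28 @ 188) → take 2/22 of A → 12.27; 64/64 used.
3 item(s) taken whole; one partial (take 2/22 of A).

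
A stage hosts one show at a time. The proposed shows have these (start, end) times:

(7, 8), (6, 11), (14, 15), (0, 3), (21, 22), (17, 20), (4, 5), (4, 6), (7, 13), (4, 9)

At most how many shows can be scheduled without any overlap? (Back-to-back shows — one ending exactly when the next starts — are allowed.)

By end time: (0,3), (4,5), (4,6), (7,8), (4,9), (6,11), (7,13), (14,15), (17,20), (21,22).
Pick (0,3); next start ≥ 3 → (4,5); next start ≥ 5 → (7,8); next start ≥ 8 → (14,15); next start ≥ 15 → (17,20); next start ≥ 20 → (21,22).
Selected 6 shows.

6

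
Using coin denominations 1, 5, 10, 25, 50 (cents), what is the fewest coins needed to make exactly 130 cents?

4

130 = 2×50 + 1×25 + 1×5
Total coins = 2 + 1 + 1 = 4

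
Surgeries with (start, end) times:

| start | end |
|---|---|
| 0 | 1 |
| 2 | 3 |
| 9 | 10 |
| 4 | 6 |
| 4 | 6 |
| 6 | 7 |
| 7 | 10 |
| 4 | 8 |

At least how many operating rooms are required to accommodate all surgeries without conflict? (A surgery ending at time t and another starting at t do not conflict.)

Events (time:±→running): 0:+→1 1:-→0 2:+→1 3:-→0 4:+→1 4:+→2 4:+→3 … peak 3.

3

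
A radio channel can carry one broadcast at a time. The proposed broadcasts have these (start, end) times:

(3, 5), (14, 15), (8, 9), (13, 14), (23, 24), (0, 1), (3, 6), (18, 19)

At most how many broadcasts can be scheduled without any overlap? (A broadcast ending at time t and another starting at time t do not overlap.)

7

Sorted by end: (0,1)  (3,5)  (3,6)  (8,9)  (13,14)  (14,15)  (18,19)  (23,24)
take (0,1); take (3,5); take (8,9); take (13,14); take (14,15); take (18,19); take (23,24).
Selected 7 broadcasts.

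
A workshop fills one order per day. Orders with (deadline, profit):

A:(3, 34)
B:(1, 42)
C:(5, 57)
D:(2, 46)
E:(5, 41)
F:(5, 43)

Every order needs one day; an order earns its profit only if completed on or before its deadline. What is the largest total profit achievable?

Sort by profit descending; place each in the latest free slot ≤ its deadline.
By profit: C(d5,57), D(d2,46), F(d5,43), B(d1,42), E(d5,41), A(d3,34)
C→slot 5; D→slot 2; F→slot 4; B→slot 1; E→slot 3; A skipped.
Profit = 42 + 46 + 41 + 43 + 57 = 229

229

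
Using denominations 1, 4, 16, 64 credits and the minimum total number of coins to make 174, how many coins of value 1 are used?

174 = 2×64 + 2×16 + 3×4 + 2×1
Count of 1: 2

2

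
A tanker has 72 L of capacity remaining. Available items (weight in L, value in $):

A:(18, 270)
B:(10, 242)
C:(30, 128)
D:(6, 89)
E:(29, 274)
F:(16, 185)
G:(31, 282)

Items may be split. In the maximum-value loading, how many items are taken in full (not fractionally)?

Ratios (sorted): B 24.20, A 15.00, D 14.83, F 11.56, E 9.45, G 9.10, C 4.27
take B (10 @ 242); take A (18 @ 270); take D (6 @ 89); take F (16 @ 185); take 22/29 of E → 207.86. Capacity used 72/72.
4 item(s) taken whole; one partial (take 22/29 of E).

4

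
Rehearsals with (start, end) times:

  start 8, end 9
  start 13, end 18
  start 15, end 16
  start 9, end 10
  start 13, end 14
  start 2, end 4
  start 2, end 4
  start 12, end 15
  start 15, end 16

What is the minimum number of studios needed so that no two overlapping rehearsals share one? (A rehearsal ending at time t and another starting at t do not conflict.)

Count concurrent intervals with a sweep; the peak is the room count.
Events (time:±→running): 2:+→1 2:+→2 4:-→1 4:-→0 8:+→1 9:-→0 9:+→1 10:-→0 12:+→1 13:+→2 13:+→3 … peak 3.

3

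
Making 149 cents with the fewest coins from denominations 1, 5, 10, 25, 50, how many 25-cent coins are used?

149 − 2×50→49 − 1×25→24 − 2×10→4 − 4×1→0
Count of 25: 1

1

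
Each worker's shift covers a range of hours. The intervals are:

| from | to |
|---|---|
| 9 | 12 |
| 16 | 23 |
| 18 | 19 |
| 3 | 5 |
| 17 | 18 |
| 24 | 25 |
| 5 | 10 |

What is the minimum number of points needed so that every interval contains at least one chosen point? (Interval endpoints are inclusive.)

Process intervals by earliest right end; each time one isn't hit yet, stab at its right endpoint.
By right end: [3,5]  [5,10]  [9,12]  [17,18]  [18,19]  [16,23]  [24,25]
[3,5] uncovered → point at 5; [9,12] uncovered → point at 12; [17,18] uncovered → point at 18; [24,25] uncovered → point at 25.
Points: 5, 12, 18, 25 (4 total).

4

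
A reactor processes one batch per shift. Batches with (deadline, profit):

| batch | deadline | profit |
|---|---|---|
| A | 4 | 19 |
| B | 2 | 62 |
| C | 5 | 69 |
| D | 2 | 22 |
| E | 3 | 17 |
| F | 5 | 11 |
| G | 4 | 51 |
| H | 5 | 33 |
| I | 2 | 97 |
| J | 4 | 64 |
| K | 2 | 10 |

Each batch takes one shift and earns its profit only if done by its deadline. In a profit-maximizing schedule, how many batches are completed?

5

By profit: I(d2,97), C(d5,69), J(d4,64), B(d2,62), G(d4,51), H(d5,33), D(d2,22), A(d4,19), E(d3,17), F(d5,11), K(d2,10)
I→slot 2; C→slot 5; J→slot 4; B→slot 1; G→slot 3; H skipped; D skipped; A skipped; E skipped; F skipped; K skipped.
5 of 11 scheduled.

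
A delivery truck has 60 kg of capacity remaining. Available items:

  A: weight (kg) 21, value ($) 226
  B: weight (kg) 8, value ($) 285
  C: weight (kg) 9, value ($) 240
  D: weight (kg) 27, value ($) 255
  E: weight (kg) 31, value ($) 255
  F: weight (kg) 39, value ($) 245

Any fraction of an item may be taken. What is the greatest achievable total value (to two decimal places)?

958.78

Sort by value per unit weight and fill in that order.
Order: B (285/8=35.62) > C (240/9=26.67) > A (226/21=10.76) > D (255/27=9.44) > E (255/31=8.23) > F (245/39=6.28)
Fill: take B (8 @ 285) → take C (9 @ 240) → take A (21 @ 226) → take 22/27 of D → 207.78; 60/60 used.
Total value = 958.78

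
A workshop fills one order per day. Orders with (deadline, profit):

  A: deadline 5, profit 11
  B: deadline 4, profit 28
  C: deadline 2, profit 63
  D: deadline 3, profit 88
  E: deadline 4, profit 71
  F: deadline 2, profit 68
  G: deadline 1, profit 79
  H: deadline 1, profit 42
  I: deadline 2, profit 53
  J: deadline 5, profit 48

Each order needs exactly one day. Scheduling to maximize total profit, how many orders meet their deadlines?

5

Sort by profit descending; place each in the latest free slot ≤ its deadline.
Profit order: D=88 G=79 E=71 F=68 C=63 I=53 J=48 H=42 B=28 A=11
Assign: D→slot 3, G→slot 1, E→slot 4, F→slot 2, C skipped, I skipped, J→slot 5, H skipped, B skipped, A skipped.
Slots: [1:G] [2:F] [3:D] [4:E] [5:J]
5 of 10 scheduled.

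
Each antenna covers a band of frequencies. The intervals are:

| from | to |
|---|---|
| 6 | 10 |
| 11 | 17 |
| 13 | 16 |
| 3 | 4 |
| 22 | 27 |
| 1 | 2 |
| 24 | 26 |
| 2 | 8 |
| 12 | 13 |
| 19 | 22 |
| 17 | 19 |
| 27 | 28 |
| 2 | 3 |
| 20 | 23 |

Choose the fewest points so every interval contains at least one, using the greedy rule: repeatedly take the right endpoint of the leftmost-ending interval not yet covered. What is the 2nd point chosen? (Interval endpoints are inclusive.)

4

Process intervals by earliest right end; each time one isn't hit yet, stab at its right endpoint.
By right end: [1,2]  [2,3]  [3,4]  [2,8]  [6,10]  [12,13]  [13,16]  [11,17]  [17,19]  [19,22]  [20,23]  [24,26]  [22,27]  [27,28]
[1,2] uncovered → point at 2; [3,4] uncovered → point at 4; [6,10] uncovered → point at 10; [12,13] uncovered → point at 13; [17,19] uncovered → point at 19; [20,23] uncovered → point at 23; [24,26] uncovered → point at 26; [27,28] uncovered → point at 28.
Points: 2, 4, 10, 13, 19, 23, 26, 28 (8 total).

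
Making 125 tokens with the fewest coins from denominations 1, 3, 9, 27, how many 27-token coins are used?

4

125 − 4×27→17 − 1×9→8 − 2×3→2 − 2×1→0
Count of 27: 4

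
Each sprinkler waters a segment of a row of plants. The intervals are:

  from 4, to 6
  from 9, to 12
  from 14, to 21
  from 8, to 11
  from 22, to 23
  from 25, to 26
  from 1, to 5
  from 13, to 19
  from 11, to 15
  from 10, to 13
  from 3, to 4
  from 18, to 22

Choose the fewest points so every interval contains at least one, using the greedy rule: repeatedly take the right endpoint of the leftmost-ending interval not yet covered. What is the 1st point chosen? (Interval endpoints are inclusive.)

Sort by right endpoint; whenever an interval is uncovered, place a point at its right end.
By right end: [3,4]  [1,5]  [4,6]  [8,11]  [9,12]  [10,13]  [11,15]  [13,19]  [14,21]  [18,22]  [22,23]  [25,26]
[3,4] uncovered → point at 4; [8,11] uncovered → point at 11; [13,19] uncovered → point at 19; [22,23] uncovered → point at 23; [25,26] uncovered → point at 26.
Points: 4, 11, 19, 23, 26 (5 total).

4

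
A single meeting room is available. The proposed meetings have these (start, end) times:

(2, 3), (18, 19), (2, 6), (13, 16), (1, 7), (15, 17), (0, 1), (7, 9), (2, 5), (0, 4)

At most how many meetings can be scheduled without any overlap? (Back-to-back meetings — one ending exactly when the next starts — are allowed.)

By end time: (0,1), (2,3), (0,4), (2,5), (2,6), (1,7), (7,9), (13,16), (15,17), (18,19).
Pick (0,1); next start ≥ 1 → (2,3); next start ≥ 3 → (7,9); next start ≥ 9 → (13,16); next start ≥ 16 → (18,19).
Selected 5 meetings.

5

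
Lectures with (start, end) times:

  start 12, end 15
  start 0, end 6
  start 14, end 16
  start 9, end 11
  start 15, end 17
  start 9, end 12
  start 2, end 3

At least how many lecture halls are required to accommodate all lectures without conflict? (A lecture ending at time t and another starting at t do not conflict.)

Count concurrent intervals with a sweep; the peak is the room count.
starts: [0, 2, 9, 9, 12, 14, 15]
ends:   [3, 6, 11, 12, 15, 16, 17]
s0→1 s2→2  — peak 2.

2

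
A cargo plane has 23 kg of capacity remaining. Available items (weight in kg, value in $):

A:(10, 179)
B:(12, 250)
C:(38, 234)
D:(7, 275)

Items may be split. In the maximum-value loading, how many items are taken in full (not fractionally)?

2

Order: D (275/7=39.29) > B (250/12=20.83) > A (179/10=17.90) > C (234/38=6.16)
Fill: take D (7 @ 275) → take B (12 @ 250) → take 4/10 of A → 71.60; 23/23 used.
2 item(s) taken whole; one partial (take 4/10 of A).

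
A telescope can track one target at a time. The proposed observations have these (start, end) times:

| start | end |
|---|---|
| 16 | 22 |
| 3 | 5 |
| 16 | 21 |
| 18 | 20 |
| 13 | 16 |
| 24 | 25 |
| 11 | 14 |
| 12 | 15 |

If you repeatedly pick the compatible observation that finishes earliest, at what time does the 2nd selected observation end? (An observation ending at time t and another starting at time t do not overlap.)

Sort by end time and greedily take each interval whose start is ≥ the last chosen end.
By end time: (3,5), (11,14), (12,15), (13,16), (18,20), (16,21), (16,22), (24,25).
Pick (3,5); next start ≥ 5 → (11,14); next start ≥ 14 → (18,20); next start ≥ 20 → (24,25).
Selected: (3,5) (11,14) (18,20) (24,25)

14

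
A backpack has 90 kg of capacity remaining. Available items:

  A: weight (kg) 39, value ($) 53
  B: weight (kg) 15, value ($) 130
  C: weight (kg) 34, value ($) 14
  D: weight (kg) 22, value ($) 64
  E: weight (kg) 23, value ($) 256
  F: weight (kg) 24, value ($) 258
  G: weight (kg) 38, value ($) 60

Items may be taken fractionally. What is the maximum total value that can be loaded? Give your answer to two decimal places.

Order: E (256/23=11.13) > F (258/24=10.75) > B (130/15=8.67) > D (64/22=2.91) > G (60/38=1.58) > A (53/39=1.36) > C (14/34=0.41)
Fill: take E (23 @ 256) → take F (24 @ 258) → take B (15 @ 130) → take D (22 @ 64) → take 6/38 of G → 9.47; 90/90 used.
Total value = 717.47

717.47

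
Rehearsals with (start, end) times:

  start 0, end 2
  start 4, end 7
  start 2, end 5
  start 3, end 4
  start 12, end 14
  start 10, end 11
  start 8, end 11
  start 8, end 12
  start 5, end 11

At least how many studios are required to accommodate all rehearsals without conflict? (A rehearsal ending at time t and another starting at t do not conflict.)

The answer is the maximum number of intervals overlapping at any instant.
Events (time:±→running): 0:+→1 2:-→0 2:+→1 3:+→2 4:-→1 4:+→2 5:-→1 5:+→2 7:-→1 8:+→2 8:+→3 10:+→4 … peak 4.

4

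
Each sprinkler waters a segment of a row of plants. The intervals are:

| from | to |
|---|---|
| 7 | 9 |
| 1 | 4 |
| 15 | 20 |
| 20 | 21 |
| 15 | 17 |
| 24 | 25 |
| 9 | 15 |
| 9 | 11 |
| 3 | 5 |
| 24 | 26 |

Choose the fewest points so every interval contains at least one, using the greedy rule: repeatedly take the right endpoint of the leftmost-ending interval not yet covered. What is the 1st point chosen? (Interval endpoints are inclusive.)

4

By right end: [1,4]  [3,5]  [7,9]  [9,11]  [9,15]  [15,17]  [15,20]  [20,21]  [24,25]  [24,26]
[1,4] uncovered → point at 4; [7,9] uncovered → point at 9; [15,17] uncovered → point at 17; [20,21] uncovered → point at 21; [24,25] uncovered → point at 25.
Points: 4, 9, 17, 21, 25 (5 total).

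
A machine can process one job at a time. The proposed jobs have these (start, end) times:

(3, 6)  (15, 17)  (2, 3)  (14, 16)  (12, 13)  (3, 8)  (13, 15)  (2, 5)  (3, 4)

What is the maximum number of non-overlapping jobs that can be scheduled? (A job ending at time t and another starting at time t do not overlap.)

5

Order by finish time; keep every interval that doesn't clash with the previous kept one.
Sorted by end: (2,3)  (3,4)  (2,5)  (3,6)  (3,8)  (12,13)  (13,15)  (14,16)  (15,17)
take (2,3); take (3,4); skip (3,8); take (12,13); take (13,15); take (15,17).
Selected 5 jobs.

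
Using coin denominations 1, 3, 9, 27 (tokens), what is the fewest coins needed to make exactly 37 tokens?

3

Use the largest denomination that fits, subtract, and repeat.
37 = 1×27 + 1×9 + 1×1
Total coins = 1 + 1 + 1 = 3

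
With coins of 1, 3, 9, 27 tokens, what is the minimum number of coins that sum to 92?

92 − 3×27→11 − 1×9→2 − 2×1→0
Total coins = 3 + 1 + 2 = 6

6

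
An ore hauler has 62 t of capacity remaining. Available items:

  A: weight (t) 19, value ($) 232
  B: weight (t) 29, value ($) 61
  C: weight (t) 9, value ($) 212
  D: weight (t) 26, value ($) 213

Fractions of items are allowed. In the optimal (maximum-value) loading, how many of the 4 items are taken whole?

3

Sort by value per unit weight and fill in that order.
Ratios (sorted): C 23.56, A 12.21, D 8.19, B 2.10
take C (9 @ 212); take A (19 @ 232); take D (26 @ 213); take 8/29 of B → 16.83. Capacity used 62/62.
3 item(s) taken whole; one partial (take 8/29 of B).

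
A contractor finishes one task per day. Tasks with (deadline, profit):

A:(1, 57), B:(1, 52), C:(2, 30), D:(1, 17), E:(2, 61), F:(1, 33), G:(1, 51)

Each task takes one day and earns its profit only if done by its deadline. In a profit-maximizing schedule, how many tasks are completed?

2

Sort by profit descending; place each in the latest free slot ≤ its deadline.
By profit: E(d2,61), A(d1,57), B(d1,52), G(d1,51), F(d1,33), C(d2,30), D(d1,17)
E→slot 2; A→slot 1; B skipped; G skipped; F skipped; C skipped; D skipped.
2 of 7 scheduled.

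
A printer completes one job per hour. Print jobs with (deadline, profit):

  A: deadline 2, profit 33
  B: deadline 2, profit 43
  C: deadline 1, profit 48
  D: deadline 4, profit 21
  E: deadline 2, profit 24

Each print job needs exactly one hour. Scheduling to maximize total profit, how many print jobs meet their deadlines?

3

Sort by profit descending; place each in the latest free slot ≤ its deadline.
Profit order: C=48 B=43 A=33 E=24 D=21
Assign: C→slot 1, B→slot 2, A skipped, E skipped, D→slot 4.
Slots: [1:C] [2:B] [4:D]
3 of 5 scheduled.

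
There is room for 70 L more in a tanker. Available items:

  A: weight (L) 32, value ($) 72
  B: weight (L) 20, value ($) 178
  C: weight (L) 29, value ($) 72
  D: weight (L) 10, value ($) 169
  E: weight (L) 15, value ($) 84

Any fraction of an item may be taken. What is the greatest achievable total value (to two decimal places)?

493.07

Greedy by value/weight ratio, highest first.
Order: D (169/10=16.90) > B (178/20=8.90) > E (84/15=5.60) > C (72/29=2.48) > A (72/32=2.25)
Fill: take D (10 @ 169) → take B (20 @ 178) → take E (15 @ 84) → take 25/29 of C → 62.07; 70/70 used.
Total value = 493.07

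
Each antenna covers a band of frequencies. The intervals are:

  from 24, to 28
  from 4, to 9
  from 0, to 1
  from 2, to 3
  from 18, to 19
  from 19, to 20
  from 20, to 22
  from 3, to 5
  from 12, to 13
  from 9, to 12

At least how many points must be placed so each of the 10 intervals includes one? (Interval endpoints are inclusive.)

Sorted: [0,1] [2,3] [3,5] [4,9] [9,12] [12,13] [18,19] [19,20] [20,22] [24,28]
{[0,1]} hit by 1; {[2,3],[3,5]} hit by 3; {[4,9],[9,12]} hit by 9; {[12,13]} hit by 13; {[18,19],[19,20]} hit by 19; {[20,22]} hit by 22; {[24,28]} hit by 28.
Points: 1, 3, 9, 13, 19, 22, 28 (7 total).

7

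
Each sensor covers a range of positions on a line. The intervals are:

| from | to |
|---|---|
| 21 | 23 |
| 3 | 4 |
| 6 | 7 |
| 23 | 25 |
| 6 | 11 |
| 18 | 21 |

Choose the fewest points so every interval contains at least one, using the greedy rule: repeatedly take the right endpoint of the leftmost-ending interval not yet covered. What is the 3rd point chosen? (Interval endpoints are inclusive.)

Process intervals by earliest right end; each time one isn't hit yet, stab at its right endpoint.
Sorted: [3,4] [6,7] [6,11] [18,21] [21,23] [23,25]
{[3,4]} hit by 4; {[6,7],[6,11]} hit by 7; {[18,21],[21,23]} hit by 21; {[23,25]} hit by 25.
Points: 4, 7, 21, 25 (4 total).

21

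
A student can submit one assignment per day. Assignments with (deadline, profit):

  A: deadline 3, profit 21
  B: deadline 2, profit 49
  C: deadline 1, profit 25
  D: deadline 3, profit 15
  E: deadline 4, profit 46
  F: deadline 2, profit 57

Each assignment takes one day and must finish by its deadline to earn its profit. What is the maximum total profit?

173

Profit order: F=57 B=49 E=46 C=25 A=21 D=15
Assign: F→slot 2, B→slot 1, E→slot 4, C skipped, A→slot 3, D skipped.
Slots: [1:B] [2:F] [3:A] [4:E]
Profit = 49 + 57 + 21 + 46 = 173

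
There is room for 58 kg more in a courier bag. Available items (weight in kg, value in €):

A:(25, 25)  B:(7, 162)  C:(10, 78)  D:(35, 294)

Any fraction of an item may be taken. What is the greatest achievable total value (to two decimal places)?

Greedy by value/weight ratio, highest first.
Ratios (sorted): B 23.14, D 8.40, C 7.80, A 1.00
take B (7 @ 162); take D (35 @ 294); take C (10 @ 78); take 6/25 of A → 6.00. Capacity used 58/58.
Total value = 540.00

540.00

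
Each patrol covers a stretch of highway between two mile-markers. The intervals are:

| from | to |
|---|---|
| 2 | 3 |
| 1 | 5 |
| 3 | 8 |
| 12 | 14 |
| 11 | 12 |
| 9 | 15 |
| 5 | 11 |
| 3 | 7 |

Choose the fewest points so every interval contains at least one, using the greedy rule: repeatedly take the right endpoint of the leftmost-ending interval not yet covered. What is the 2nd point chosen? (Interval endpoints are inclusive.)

Process intervals by earliest right end; each time one isn't hit yet, stab at its right endpoint.
By right end: [2,3]  [1,5]  [3,7]  [3,8]  [5,11]  [11,12]  [12,14]  [9,15]
[2,3] uncovered → point at 3; [5,11] uncovered → point at 11; [12,14] uncovered → point at 14.
Points: 3, 11, 14 (3 total).

11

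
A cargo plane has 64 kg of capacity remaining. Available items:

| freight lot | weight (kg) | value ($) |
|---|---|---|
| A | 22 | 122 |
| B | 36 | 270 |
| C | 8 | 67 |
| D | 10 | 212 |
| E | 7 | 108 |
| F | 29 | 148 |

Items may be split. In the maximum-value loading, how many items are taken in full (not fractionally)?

4

Ratios (sorted): D 21.20, E 15.43, C 8.38, B 7.50, A 5.55, F 5.10
take D (10 @ 212); take E (7 @ 108); take C (8 @ 67); take B (36 @ 270); take 3/22 of A → 16.64. Capacity used 64/64.
4 item(s) taken whole; one partial (take 3/22 of A).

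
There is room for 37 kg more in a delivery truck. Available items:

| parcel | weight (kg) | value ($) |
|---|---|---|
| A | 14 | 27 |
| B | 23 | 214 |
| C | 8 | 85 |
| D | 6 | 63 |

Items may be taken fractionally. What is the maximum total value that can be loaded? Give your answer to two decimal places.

Ratios (sorted): C 10.62, D 10.50, B 9.30, A 1.93
take C (8 @ 85); take D (6 @ 63); take B (23 @ 214). Capacity used 37/37.
Total value = 362.00

362.00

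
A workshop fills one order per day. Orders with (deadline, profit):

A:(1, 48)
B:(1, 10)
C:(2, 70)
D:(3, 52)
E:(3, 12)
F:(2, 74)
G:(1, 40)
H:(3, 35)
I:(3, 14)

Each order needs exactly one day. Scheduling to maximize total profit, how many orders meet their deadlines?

Sort by profit descending; place each in the latest free slot ≤ its deadline.
By profit: F(d2,74), C(d2,70), D(d3,52), A(d1,48), G(d1,40), H(d3,35), I(d3,14), E(d3,12), B(d1,10)
F→slot 2; C→slot 1; D→slot 3; A skipped; G skipped; H skipped; I skipped; E skipped; B skipped.
3 of 9 scheduled.

3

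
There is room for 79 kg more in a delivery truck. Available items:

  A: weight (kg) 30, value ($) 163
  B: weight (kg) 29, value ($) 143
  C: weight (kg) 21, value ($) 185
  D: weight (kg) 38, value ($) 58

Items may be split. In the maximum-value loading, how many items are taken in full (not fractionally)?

2

Order: C (185/21=8.81) > A (163/30=5.43) > B (143/29=4.93) > D (58/38=1.53)
Fill: take C (21 @ 185) → take A (30 @ 163) → take 28/29 of B → 138.07; 79/79 used.
2 item(s) taken whole; one partial (take 28/29 of B).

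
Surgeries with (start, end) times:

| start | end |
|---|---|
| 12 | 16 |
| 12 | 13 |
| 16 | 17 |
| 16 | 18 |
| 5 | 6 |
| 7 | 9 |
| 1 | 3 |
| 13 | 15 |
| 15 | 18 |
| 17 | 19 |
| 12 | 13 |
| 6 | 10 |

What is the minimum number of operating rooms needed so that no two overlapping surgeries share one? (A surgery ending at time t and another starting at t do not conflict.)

starts: [1, 5, 6, 7, 12, 12, 12, 13, 15, 16, 16, 17]
ends:   [3, 6, 9, 10, 13, 13, 15, 16, 17, 18, 18, 19]
s1→1 e3→0 s5→1 e6→0 s6→1 s7→2 e9→1 e10→0 s12→1 s12→2 s12→3  — peak 3.

3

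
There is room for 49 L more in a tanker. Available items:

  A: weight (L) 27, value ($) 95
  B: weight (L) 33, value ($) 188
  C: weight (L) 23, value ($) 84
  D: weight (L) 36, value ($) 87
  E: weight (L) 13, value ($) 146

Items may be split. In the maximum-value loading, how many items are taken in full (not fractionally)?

2

Ratios (sorted): E 11.23, B 5.70, C 3.65, A 3.52, D 2.42
take E (13 @ 146); take B (33 @ 188); take 3/23 of C → 10.96. Capacity used 49/49.
2 item(s) taken whole; one partial (take 3/23 of C).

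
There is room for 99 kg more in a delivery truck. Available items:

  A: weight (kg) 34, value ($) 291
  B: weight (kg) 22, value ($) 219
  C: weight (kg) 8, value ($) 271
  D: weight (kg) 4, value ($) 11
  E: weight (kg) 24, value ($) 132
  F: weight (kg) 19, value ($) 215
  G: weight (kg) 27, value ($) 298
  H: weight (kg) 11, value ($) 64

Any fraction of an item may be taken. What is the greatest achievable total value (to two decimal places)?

Greedy by value/weight ratio, highest first.
Order: C (271/8=33.88) > F (215/19=11.32) > G (298/27=11.04) > B (219/22=9.95) > A (291/34=8.56) > H (64/11=5.82) > E (132/24=5.50) > D (11/4=2.75)
Fill: take C (8 @ 271) → take F (19 @ 215) → take G (27 @ 298) → take B (22 @ 219) → take 23/34 of A → 196.85; 99/99 used.
Total value = 1199.85

1199.85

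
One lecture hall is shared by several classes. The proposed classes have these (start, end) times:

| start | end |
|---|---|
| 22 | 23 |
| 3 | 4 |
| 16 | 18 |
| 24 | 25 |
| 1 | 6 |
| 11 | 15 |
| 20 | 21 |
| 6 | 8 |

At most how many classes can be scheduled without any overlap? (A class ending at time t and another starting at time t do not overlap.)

7

By end time: (3,4), (1,6), (6,8), (11,15), (16,18), (20,21), (22,23), (24,25).
Pick (3,4); next start ≥ 4 → (6,8); next start ≥ 8 → (11,15); next start ≥ 15 → (16,18); next start ≥ 18 → (20,21); next start ≥ 21 → (22,23); next start ≥ 23 → (24,25).
Selected 7 classes.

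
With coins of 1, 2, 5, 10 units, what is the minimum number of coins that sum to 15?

15 = 1×10 + 1×5
Total coins = 1 + 1 = 2

2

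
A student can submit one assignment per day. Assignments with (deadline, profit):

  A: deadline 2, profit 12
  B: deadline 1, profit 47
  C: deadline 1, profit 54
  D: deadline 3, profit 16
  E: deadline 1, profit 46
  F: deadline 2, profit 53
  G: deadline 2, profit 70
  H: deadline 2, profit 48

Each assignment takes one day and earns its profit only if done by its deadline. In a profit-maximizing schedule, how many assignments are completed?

Take jobs in profit order; each goes to the latest open slot no later than its deadline.
Profit order: G=70 C=54 F=53 H=48 B=47 E=46 D=16 A=12
Assign: G→slot 2, C→slot 1, F skipped, H skipped, B skipped, E skipped, D→slot 3, A skipped.
Slots: [1:C] [2:G] [3:D]
3 of 8 scheduled.

3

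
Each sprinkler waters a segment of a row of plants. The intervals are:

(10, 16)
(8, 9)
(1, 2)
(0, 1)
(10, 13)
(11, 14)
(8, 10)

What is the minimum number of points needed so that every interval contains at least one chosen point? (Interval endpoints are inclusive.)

3

Sort by right endpoint; whenever an interval is uncovered, place a point at its right end.
Sorted: [0,1] [1,2] [8,9] [8,10] [10,13] [11,14] [10,16]
{[0,1],[1,2]} hit by 1; {[8,9],[8,10]} hit by 9; {[10,13],[11,14],[10,16]} hit by 13.
Points: 1, 9, 13 (3 total).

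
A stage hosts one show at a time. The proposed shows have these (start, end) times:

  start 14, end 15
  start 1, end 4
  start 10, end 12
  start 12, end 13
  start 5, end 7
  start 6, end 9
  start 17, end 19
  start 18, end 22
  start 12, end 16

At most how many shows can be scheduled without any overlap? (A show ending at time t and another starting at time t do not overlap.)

By end time: (1,4), (5,7), (6,9), (10,12), (12,13), (14,15), (12,16), (17,19), (18,22).
Pick (1,4); next start ≥ 4 → (5,7); next start ≥ 7 → (10,12); next start ≥ 12 → (12,13); next start ≥ 13 → (14,15); next start ≥ 15 → (17,19).
Selected 6 shows.

6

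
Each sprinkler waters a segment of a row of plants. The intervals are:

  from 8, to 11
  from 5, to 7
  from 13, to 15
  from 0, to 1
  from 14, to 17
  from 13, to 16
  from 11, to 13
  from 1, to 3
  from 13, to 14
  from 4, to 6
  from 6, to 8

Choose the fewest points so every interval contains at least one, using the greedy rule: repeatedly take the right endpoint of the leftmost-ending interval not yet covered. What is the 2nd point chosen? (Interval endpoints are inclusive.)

Process intervals by earliest right end; each time one isn't hit yet, stab at its right endpoint.
By right end: [0,1]  [1,3]  [4,6]  [5,7]  [6,8]  [8,11]  [11,13]  [13,14]  [13,15]  [13,16]  [14,17]
[0,1] uncovered → point at 1; [4,6] uncovered → point at 6; [8,11] uncovered → point at 11; [13,14] uncovered → point at 14.
Points: 1, 6, 11, 14 (4 total).

6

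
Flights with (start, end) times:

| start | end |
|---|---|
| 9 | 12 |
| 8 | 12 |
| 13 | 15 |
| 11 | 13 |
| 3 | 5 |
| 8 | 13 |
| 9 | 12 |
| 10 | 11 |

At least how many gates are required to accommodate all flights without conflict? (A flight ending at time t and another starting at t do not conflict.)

The answer is the maximum number of intervals overlapping at any instant.
Events (time:±→running): 3:+→1 5:-→0 8:+→1 8:+→2 9:+→3 9:+→4 10:+→5 … peak 5.

5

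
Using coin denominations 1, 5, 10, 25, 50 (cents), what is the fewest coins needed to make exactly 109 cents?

Use the largest denomination that fits, subtract, and repeat.
109 = 2×50 + 1×5 + 4×1
Total coins = 2 + 1 + 4 = 7

7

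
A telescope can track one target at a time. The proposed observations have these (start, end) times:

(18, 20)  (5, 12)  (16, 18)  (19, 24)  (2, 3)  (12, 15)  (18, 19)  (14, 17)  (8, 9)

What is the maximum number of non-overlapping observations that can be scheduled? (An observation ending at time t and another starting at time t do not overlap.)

Sorted by end: (2,3)  (8,9)  (5,12)  (12,15)  (14,17)  (16,18)  (18,19)  (18,20)  (19,24)
take (2,3); take (8,9); skip (5,12); take (12,15); take (16,18); take (18,19); take (19,24).
Selected 6 observations.

6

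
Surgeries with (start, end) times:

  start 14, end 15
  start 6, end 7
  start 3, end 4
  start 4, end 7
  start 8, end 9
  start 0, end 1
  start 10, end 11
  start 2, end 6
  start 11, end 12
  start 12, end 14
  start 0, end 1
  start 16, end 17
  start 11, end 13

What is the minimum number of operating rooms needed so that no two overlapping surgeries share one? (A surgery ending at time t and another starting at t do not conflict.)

starts: [0, 0, 2, 3, 4, 6, 8, 10, 11, 11, 12, 14, 16]
ends:   [1, 1, 4, 6, 7, 7, 9, 11, 12, 13, 14, 15, 17]
s0→1 s0→2  — peak 2.

2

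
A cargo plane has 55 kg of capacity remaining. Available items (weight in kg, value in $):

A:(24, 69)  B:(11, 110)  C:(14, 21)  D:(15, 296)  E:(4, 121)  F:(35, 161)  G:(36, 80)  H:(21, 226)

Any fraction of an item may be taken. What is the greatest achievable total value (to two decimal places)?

Order: E (121/4=30.25) > D (296/15=19.73) > H (226/21=10.76) > B (110/11=10.00) > F (161/35=4.60) > A (69/24=2.88) > G (80/36=2.22) > C (21/14=1.50)
Fill: take E (4 @ 121) → take D (15 @ 296) → take H (21 @ 226) → take B (11 @ 110) → take 4/35 of F → 18.40; 55/55 used.
Total value = 771.40

771.40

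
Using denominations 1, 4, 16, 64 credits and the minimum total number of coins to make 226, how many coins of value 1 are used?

Greedy: take as many of the largest coin as possible, then repeat with the remainder.
226 = 3×64 + 2×16 + 2×1
Count of 1: 2

2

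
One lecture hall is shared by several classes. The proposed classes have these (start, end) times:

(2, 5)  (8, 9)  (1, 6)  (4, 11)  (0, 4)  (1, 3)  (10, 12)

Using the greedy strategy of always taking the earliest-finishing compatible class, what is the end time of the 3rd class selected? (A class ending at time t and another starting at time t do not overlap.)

12

Sorted by end: (1,3)  (0,4)  (2,5)  (1,6)  (8,9)  (4,11)  (10,12)
take (1,3); skip (0,4); skip (2,5); take (8,9); take (10,12).
Selected: (1,3) (8,9) (10,12)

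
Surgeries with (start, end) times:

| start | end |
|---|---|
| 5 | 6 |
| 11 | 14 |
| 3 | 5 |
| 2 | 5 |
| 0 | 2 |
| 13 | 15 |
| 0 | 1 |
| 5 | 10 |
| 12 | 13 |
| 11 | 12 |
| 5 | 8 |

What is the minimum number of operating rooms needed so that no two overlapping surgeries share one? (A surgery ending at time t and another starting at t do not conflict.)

3

starts: [0, 0, 2, 3, 5, 5, 5, 11, 11, 12, 13]
ends:   [1, 2, 5, 5, 6, 8, 10, 12, 13, 14, 15]
s0→1 s0→2 e1→1 e2→0 s2→1 s3→2 e5→1 e5→0 s5→1 s5→2 s5→3  — peak 3.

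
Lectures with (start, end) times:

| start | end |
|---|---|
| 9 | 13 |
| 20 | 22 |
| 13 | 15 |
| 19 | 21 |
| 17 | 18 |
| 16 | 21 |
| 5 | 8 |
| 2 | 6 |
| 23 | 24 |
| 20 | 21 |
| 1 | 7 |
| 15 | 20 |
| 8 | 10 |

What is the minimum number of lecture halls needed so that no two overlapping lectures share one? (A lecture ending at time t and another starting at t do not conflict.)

4

The answer is the maximum number of intervals overlapping at any instant.
Events (time:±→running): 1:+→1 2:+→2 5:+→3 6:-→2 7:-→1 8:-→0 8:+→1 9:+→2 10:-→1 13:-→0 13:+→1 15:-→0 15:+→1 16:+→2 17:+→3 18:-→2 19:+→3 20:-→2 20:+→3 20:+→4 … peak 4.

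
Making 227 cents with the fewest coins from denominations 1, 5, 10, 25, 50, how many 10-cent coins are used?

227 = 4×50 + 1×25 + 2×1
Count of 10: 0

0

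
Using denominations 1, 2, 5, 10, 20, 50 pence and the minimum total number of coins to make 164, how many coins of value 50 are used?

3

164 − 3×50→14 − 1×10→4 − 2×2→0
Count of 50: 3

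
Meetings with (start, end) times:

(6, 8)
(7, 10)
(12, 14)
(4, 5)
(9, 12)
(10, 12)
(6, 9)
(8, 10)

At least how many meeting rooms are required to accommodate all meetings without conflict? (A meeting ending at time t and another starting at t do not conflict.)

3

starts: [4, 6, 6, 7, 8, 9, 10, 12]
ends:   [5, 8, 9, 10, 10, 12, 12, 14]
s4→1 e5→0 s6→1 s6→2 s7→3  — peak 3.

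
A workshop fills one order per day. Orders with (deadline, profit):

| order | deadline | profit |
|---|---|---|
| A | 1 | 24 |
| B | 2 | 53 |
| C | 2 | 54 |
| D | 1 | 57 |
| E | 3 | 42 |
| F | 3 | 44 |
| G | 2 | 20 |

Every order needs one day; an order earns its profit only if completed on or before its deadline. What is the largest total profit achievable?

Profit order: D=57 C=54 B=53 F=44 E=42 A=24 G=20
Assign: D→slot 1, C→slot 2, B skipped, F→slot 3, E skipped, A skipped, G skipped.
Slots: [1:D] [2:C] [3:F]
Profit = 57 + 54 + 44 = 155

155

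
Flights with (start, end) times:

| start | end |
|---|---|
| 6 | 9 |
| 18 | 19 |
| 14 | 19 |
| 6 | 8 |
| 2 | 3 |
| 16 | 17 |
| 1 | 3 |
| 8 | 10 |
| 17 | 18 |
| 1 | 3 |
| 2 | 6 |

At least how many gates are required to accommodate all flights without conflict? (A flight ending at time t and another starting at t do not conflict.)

Events (time:±→running): 1:+→1 1:+→2 2:+→3 2:+→4 … peak 4.

4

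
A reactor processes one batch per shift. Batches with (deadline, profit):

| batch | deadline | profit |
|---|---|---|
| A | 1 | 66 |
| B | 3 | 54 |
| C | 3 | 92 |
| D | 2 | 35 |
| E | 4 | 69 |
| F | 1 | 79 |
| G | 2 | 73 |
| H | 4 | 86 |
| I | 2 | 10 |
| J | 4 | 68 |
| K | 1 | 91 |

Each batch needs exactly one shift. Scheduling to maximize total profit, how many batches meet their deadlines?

4

Sort by profit descending; place each in the latest free slot ≤ its deadline.
Profit order: C=92 K=91 H=86 F=79 G=73 E=69 J=68 A=66 B=54 D=35 I=10
Assign: C→slot 3, K→slot 1, H→slot 4, F skipped, G→slot 2, E skipped, J skipped, A skipped, B skipped, D skipped, I skipped.
Slots: [1:K] [2:G] [3:C] [4:H]
4 of 11 scheduled.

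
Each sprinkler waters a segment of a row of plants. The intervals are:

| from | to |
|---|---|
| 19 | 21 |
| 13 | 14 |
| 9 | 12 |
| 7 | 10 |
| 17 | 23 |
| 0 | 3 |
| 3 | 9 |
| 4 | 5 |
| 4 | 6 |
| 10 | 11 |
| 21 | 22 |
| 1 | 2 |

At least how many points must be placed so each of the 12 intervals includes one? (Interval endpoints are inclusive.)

5

Sort by right endpoint; whenever an interval is uncovered, place a point at its right end.
Sorted: [1,2] [0,3] [4,5] [4,6] [3,9] [7,10] [10,11] [9,12] [13,14] [19,21] [21,22] [17,23]
{[1,2],[0,3]} hit by 2; {[4,5],[4,6],[3,9]} hit by 5; {[7,10],[10,11],[9,12]} hit by 10; {[13,14]} hit by 14; {[19,21],[21,22],[17,23]} hit by 21.
Points: 2, 5, 10, 14, 21 (5 total).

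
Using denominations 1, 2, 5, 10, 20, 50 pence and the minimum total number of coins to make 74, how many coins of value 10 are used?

74 − 1×50→24 − 1×20→4 − 2×2→0
Count of 10: 0

0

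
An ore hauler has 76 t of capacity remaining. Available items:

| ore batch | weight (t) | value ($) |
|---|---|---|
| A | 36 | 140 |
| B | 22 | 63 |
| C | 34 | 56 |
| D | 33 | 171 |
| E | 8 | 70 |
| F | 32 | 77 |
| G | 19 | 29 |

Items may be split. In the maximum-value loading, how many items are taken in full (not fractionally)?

Greedy by value/weight ratio, highest first.
Ratios (sorted): E 8.75, D 5.18, A 3.89, B 2.86, F 2.41, C 1.65, G 1.53
take E (8 @ 70); take D (33 @ 171); take 35/36 of A → 136.11. Capacity used 76/76.
2 item(s) taken whole; one partial (take 35/36 of A).

2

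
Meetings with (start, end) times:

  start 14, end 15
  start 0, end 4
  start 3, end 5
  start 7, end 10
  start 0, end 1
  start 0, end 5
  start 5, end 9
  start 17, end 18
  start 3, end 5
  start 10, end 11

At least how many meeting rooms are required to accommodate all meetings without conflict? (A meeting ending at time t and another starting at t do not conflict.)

starts: [0, 0, 0, 3, 3, 5, 7, 10, 14, 17]
ends:   [1, 4, 5, 5, 5, 9, 10, 11, 15, 18]
s0→1 s0→2 s0→3 e1→2 s3→3 s3→4  — peak 4.

4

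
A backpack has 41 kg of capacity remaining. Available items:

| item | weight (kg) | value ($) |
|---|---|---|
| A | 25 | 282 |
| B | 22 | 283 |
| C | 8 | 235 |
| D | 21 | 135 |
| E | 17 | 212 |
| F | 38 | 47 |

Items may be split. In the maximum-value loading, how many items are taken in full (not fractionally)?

2

Ratios (sorted): C 29.38, B 12.86, E 12.47, A 11.28, D 6.43, F 1.24
take C (8 @ 235); take B (22 @ 283); take 11/17 of E → 137.18. Capacity used 41/41.
2 item(s) taken whole; one partial (take 11/17 of E).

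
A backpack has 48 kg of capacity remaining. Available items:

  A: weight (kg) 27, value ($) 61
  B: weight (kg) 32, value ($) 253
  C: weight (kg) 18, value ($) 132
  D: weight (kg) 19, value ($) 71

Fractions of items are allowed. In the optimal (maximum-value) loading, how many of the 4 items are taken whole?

1

Sort by value per unit weight and fill in that order.
Ratios (sorted): B 7.91, C 7.33, D 3.74, A 2.26
take B (32 @ 253); take 16/18 of C → 117.33. Capacity used 48/48.
1 item(s) taken whole; one partial (take 16/18 of C).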